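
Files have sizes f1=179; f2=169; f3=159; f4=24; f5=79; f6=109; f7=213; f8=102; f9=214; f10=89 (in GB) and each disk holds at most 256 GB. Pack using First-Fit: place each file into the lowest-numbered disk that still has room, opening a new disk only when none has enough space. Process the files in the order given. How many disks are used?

Put f1 (179 GB) in disk 1; 77 GB remain.
Put f2 (169 GB) in disk 2; 87 GB remain.
Put f3 (159 GB) in disk 3; 97 GB remain.
Put f4 (24 GB) in disk 1; 53 GB remain.
Put f5 (79 GB) in disk 2; 8 GB remain.
Put f6 (109 GB) in disk 4; 147 GB remain.
Put f7 (213 GB) in disk 5; 43 GB remain.
Put f8 (102 GB) in disk 4; 45 GB remain.
Put f9 (214 GB) in disk 6; 42 GB remain.
Put f10 (89 GB) in disk 3; 8 GB remain.
Final disks: [179,24] [169,79] [159,89] [109,102] [213] [214].

6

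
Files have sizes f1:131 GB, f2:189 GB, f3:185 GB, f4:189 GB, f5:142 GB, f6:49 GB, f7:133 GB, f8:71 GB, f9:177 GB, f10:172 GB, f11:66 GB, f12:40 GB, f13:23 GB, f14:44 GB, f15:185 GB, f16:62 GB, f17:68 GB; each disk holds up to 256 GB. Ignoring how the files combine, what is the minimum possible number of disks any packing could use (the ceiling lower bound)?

8 disks

Total size = 131 + 189 + 185 + 189 + 142 + 49 + 133 + 71 + 177 + 172 + 66 + 40 + 23 + 44 + 185 + 62 + 68 = 1926 GB.
⌈1926 / 256⌉ = 8.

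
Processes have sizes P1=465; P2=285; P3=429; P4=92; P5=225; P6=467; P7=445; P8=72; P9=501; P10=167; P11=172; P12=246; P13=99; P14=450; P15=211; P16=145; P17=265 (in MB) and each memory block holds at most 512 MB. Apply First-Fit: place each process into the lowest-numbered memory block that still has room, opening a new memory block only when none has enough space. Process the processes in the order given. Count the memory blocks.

11

P1 (465 MB) → memory block 1 (remaining 47 MB)
P2 (285 MB) → memory block 2 (remaining 227 MB)
P3 (429 MB) → memory block 3 (remaining 83 MB)
P4 (92 MB) → memory block 2 (remaining 135 MB)
P5 (225 MB) → memory block 4 (remaining 287 MB)
P6 (467 MB) → memory block 5 (remaining 45 MB)
P7 (445 MB) → memory block 6 (remaining 67 MB)
P8 (72 MB) → memory block 2 (remaining 63 MB)
P9 (501 MB) → memory block 7 (remaining 11 MB)
P10 (167 MB) → memory block 4 (remaining 120 MB)
P11 (172 MB) → memory block 8 (remaining 340 MB)
P12 (246 MB) → memory block 8 (remaining 94 MB)
P13 (99 MB) → memory block 4 (remaining 21 MB)
P14 (450 MB) → memory block 9 (remaining 62 MB)
P15 (211 MB) → memory block 10 (remaining 301 MB)
P16 (145 MB) → memory block 10 (remaining 156 MB)
P17 (265 MB) → memory block 11 (remaining 247 MB)
Final memory blocks: [465] [285,92,72] [429] [225,167,99] [467] [445] [501] [172,246] [450] [211,145] [265].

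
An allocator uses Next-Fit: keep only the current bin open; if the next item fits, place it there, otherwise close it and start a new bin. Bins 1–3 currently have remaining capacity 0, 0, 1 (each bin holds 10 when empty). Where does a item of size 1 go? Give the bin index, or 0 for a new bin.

Next-Fit only looks at bin 3, which has 1 free.
1 fits there.

3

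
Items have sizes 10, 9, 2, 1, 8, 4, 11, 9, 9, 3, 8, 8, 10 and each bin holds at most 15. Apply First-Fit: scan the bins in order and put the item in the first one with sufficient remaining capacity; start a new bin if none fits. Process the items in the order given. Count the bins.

9

Put 10 in bin 1; 5 remain.
Put 9 in bin 2; 6 remain.
Put 2 in bin 1; 3 remain.
Put 1 in bin 1; 2 remain.
Put 8 in bin 3; 7 remain.
Put 4 in bin 2; 2 remain.
Put 11 in bin 4; 4 remain.
Put 9 in bin 5; 6 remain.
Put 9 in bin 6; 6 remain.
Put 3 in bin 3; 4 remain.
Put 8 in bin 7; 7 remain.
Put 8 in bin 8; 7 remain.
Put 10 in bin 9; 5 remain.
Final bins: [10,2,1] [9,4] [8,3] [11] [9] [9] [8] [8] [10].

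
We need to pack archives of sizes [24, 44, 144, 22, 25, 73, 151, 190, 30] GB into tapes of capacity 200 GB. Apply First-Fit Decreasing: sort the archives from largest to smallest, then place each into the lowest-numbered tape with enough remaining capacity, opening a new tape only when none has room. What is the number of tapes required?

Sorted descending: 190, 151, 144, 73, 44, 30, 25, 24, 22.
tape 1: place 190 GB, 10 GB left
tape 2: place 151 GB, 49 GB left
tape 3: place 144 GB, 56 GB left
tape 4: place 73 GB, 127 GB left
tape 2: place 44 GB, 5 GB left
tape 3: place 30 GB, 26 GB left
tape 3: place 25 GB, 1 GB left
tape 4: place 24 GB, 103 GB left
tape 4: place 22 GB, 81 GB left
Final tapes: [190] [151,44] [144,30,25] [73,24,22].

4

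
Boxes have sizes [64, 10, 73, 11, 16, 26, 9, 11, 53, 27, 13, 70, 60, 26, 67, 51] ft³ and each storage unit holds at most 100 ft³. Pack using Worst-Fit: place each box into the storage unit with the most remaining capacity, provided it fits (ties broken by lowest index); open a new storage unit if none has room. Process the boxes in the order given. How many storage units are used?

7

64 ft³ → storage unit 1 (remaining 36 ft³)
10 ft³ → storage unit 1 (remaining 26 ft³)
73 ft³ → storage unit 2 (remaining 27 ft³)
11 ft³ → storage unit 2 (remaining 16 ft³)
16 ft³ → storage unit 1 (remaining 10 ft³)
26 ft³ → storage unit 3 (remaining 74 ft³)
9 ft³ → storage unit 3 (remaining 65 ft³)
11 ft³ → storage unit 3 (remaining 54 ft³)
53 ft³ → storage unit 3 (remaining 1 ft³)
27 ft³ → storage unit 4 (remaining 73 ft³)
13 ft³ → storage unit 4 (remaining 60 ft³)
70 ft³ → storage unit 5 (remaining 30 ft³)
60 ft³ → storage unit 4 (remaining 0 ft³)
26 ft³ → storage unit 5 (remaining 4 ft³)
67 ft³ → storage unit 6 (remaining 33 ft³)
51 ft³ → storage unit 7 (remaining 49 ft³)
Final storage units: [64,10,16] [73,11] [26,9,11,53] [27,13,60] [70,26] [67] [51].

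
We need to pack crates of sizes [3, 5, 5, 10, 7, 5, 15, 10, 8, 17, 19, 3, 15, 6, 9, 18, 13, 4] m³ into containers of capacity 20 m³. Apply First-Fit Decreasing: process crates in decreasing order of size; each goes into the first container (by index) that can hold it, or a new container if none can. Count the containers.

Sorted descending: 19, 18, 17, 15, 15, 13, 10, 10, 9, 8, 7, 6, 5, 5, 5, 4, 3, 3.
19 m³ → container 1 (remaining 1 m³)
18 m³ → container 2 (remaining 2 m³)
17 m³ → container 3 (remaining 3 m³)
15 m³ → container 4 (remaining 5 m³)
15 m³ → container 5 (remaining 5 m³)
13 m³ → container 6 (remaining 7 m³)
10 m³ → container 7 (remaining 10 m³)
10 m³ → container 7 (remaining 0 m³)
9 m³ → container 8 (remaining 11 m³)
8 m³ → container 8 (remaining 3 m³)
7 m³ → container 6 (remaining 0 m³)
6 m³ → container 9 (remaining 14 m³)
5 m³ → container 4 (remaining 0 m³)
5 m³ → container 5 (remaining 0 m³)
5 m³ → container 9 (remaining 9 m³)
4 m³ → container 9 (remaining 5 m³)
3 m³ → container 3 (remaining 0 m³)
3 m³ → container 8 (remaining 0 m³)
Final containers: [19] [18] [17,3] [15,5] [15,5] [13,7] [10,10] [9,8,3] [6,5,4].

9 containers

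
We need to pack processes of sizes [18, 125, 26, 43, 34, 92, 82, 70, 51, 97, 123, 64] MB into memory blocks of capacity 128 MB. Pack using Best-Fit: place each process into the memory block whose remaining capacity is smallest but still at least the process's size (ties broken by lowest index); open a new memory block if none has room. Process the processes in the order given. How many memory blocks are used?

8 memory blocks

memory block 1: place 18 MB, 110 MB left
memory block 2: place 125 MB, 3 MB left
memory block 1: place 26 MB, 84 MB left
memory block 1: place 43 MB, 41 MB left
memory block 1: place 34 MB, 7 MB left
memory block 3: place 92 MB, 36 MB left
memory block 4: place 82 MB, 46 MB left
memory block 5: place 70 MB, 58 MB left
memory block 5: place 51 MB, 7 MB left
memory block 6: place 97 MB, 31 MB left
memory block 7: place 123 MB, 5 MB left
memory block 8: place 64 MB, 64 MB left
Final memory blocks: [18,26,43,34] [125] [92] [82] [70,51] [97] [123] [64].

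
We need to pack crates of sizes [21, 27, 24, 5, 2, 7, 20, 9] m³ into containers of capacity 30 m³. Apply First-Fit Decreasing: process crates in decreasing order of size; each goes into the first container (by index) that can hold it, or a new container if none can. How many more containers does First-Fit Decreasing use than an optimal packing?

0

First-Fit Decreasing: [27,2] [24,5] [21,9] [20,7] → 4 containers.
Total size 115 m³; any packing needs at least ⌈115/30⌉ = 4 containers.
So 4 is already optimal.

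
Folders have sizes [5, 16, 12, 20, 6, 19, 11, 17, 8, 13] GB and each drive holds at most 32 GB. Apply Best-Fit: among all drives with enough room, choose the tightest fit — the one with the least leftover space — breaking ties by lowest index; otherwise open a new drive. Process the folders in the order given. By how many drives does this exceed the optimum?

Best-Fit: [5,16,6] [12,20] [19,11] [17,8] [13] → 5 drives.
Total size 127 GB; any packing needs at least ⌈127/32⌉ = 4 drives.
An optimal packing achieves that bound: [20,12] [19,13] [17,8,6] [16,11,5] → 4 drives.
Excess: 5 − 4 = 1.

1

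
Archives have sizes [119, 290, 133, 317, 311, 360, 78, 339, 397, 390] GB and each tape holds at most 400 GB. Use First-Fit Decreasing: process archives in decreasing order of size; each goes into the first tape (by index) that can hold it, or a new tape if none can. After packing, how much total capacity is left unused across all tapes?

466

Sorted descending: 397, 390, 360, 339, 317, 311, 290, 133, 119, 78.
tape 1: place 397 GB, 3 GB left
tape 2: place 390 GB, 10 GB left
tape 3: place 360 GB, 40 GB left
tape 4: place 339 GB, 61 GB left
tape 5: place 317 GB, 83 GB left
tape 6: place 311 GB, 89 GB left
tape 7: place 290 GB, 110 GB left
tape 8: place 133 GB, 267 GB left
tape 8: place 119 GB, 148 GB left
tape 5: place 78 GB, 5 GB left
8 tapes × 400 GB = 3200 GB; used 2734 GB; unused 466 GB.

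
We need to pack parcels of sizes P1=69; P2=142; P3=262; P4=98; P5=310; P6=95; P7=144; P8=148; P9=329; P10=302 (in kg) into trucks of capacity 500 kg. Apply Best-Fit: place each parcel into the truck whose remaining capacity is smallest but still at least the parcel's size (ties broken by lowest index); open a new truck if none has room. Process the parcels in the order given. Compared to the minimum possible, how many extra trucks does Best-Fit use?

1

Best-Fit: [69,142,262] [98,310] [95,144,148] [329] [302] → 5 trucks.
Total size 1899 kg; any packing needs at least ⌈1899/500⌉ = 4 trucks.
An optimal packing achieves that bound: [329,148] [310,144] [302,98,95] [262,142,69] → 4 trucks.
Excess: 5 − 4 = 1.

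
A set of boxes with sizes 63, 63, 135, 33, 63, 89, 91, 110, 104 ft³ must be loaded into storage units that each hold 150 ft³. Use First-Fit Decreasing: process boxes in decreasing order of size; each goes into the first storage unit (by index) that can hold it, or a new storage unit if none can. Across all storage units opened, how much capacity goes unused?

Sorted descending: 135, 110, 104, 91, 89, 63, 63, 63, 33.
135 ft³ → storage unit 1 (remaining 15 ft³)
110 ft³ → storage unit 2 (remaining 40 ft³)
104 ft³ → storage unit 3 (remaining 46 ft³)
91 ft³ → storage unit 4 (remaining 59 ft³)
89 ft³ → storage unit 5 (remaining 61 ft³)
63 ft³ → storage unit 6 (remaining 87 ft³)
63 ft³ → storage unit 6 (remaining 24 ft³)
63 ft³ → storage unit 7 (remaining 87 ft³)
33 ft³ → storage unit 2 (remaining 7 ft³)
7 storage units × 150 ft³ = 1050 ft³; used 751 ft³; unused 299 ft³.

299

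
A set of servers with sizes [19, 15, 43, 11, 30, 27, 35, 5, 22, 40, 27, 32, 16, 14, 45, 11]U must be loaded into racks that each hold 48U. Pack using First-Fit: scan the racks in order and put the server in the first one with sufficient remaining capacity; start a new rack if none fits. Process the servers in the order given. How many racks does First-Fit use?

rack 1: place 19U, 29U left
rack 1: place 15U, 14U left
rack 2: place 43U, 5U left
rack 1: place 11U, 3U left
rack 3: place 30U, 18U left
rack 4: place 27U, 21U left
rack 5: place 35U, 13U left
rack 2: place 5U, 0U left
rack 6: place 22U, 26U left
rack 7: place 40U, 8U left
rack 8: place 27U, 21U left
rack 9: place 32U, 16U left
rack 3: place 16U, 2U left
rack 4: place 14U, 7U left
rack 10: place 45U, 3U left
rack 5: place 11U, 2U left
Final racks: [19,15,11] [43,5] [30,16] [27,14] [35,11] [22] [40] [27] [32] [45].

10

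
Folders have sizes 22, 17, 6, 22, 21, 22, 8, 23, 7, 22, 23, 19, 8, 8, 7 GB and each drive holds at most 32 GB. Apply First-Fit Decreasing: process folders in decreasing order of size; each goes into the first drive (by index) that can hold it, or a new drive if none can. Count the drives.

9

Sorted descending: 23, 23, 22, 22, 22, 22, 21, 19, 17, 8, 8, 8, 7, 7, 6.
drive 1: place 23 GB, 9 GB left
drive 2: place 23 GB, 9 GB left
drive 3: place 22 GB, 10 GB left
drive 4: place 22 GB, 10 GB left
drive 5: place 22 GB, 10 GB left
drive 6: place 22 GB, 10 GB left
drive 7: place 21 GB, 11 GB left
drive 8: place 19 GB, 13 GB left
drive 9: place 17 GB, 15 GB left
drive 1: place 8 GB, 1 GB left
drive 2: place 8 GB, 1 GB left
drive 3: place 8 GB, 2 GB left
drive 4: place 7 GB, 3 GB left
drive 5: place 7 GB, 3 GB left
drive 6: place 6 GB, 4 GB left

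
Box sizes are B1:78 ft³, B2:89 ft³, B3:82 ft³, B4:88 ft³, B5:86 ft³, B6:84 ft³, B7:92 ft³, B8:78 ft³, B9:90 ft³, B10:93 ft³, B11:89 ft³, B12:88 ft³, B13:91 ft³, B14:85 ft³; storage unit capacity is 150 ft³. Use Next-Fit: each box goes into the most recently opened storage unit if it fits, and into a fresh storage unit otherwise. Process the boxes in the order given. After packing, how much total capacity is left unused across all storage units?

Put B1 (78 ft³) in storage unit 1; 72 ft³ remain.
Put B2 (89 ft³) in storage unit 2; 61 ft³ remain.
Put B3 (82 ft³) in storage unit 3; 68 ft³ remain.
Put B4 (88 ft³) in storage unit 4; 62 ft³ remain.
Put B5 (86 ft³) in storage unit 5; 64 ft³ remain.
Put B6 (84 ft³) in storage unit 6; 66 ft³ remain.
Put B7 (92 ft³) in storage unit 7; 58 ft³ remain.
Put B8 (78 ft³) in storage unit 8; 72 ft³ remain.
Put B9 (90 ft³) in storage unit 9; 60 ft³ remain.
Put B10 (93 ft³) in storage unit 10; 57 ft³ remain.
Put B11 (89 ft³) in storage unit 11; 61 ft³ remain.
Put B12 (88 ft³) in storage unit 12; 62 ft³ remain.
Put B13 (91 ft³) in storage unit 13; 59 ft³ remain.
Put B14 (85 ft³) in storage unit 14; 65 ft³ remain.
14 storage units × 150 ft³ = 2100 ft³; used 1213 ft³; unused 887 ft³.

887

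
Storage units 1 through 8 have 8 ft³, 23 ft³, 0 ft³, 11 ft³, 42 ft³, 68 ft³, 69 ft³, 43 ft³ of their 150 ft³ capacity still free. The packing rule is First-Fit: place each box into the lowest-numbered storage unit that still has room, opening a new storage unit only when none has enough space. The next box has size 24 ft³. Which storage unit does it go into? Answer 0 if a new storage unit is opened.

5

Storage units with room: storage unit 5 (42 ft³), storage unit 6 (68 ft³), storage unit 7 (69 ft³), storage unit 8 (43 ft³).
The first with room is storage unit 5.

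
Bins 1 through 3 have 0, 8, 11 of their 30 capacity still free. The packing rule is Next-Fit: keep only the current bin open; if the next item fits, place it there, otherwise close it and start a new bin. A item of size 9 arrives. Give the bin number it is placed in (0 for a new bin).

3

Next-Fit only looks at bin 3, which has 11 free.
9 fits there.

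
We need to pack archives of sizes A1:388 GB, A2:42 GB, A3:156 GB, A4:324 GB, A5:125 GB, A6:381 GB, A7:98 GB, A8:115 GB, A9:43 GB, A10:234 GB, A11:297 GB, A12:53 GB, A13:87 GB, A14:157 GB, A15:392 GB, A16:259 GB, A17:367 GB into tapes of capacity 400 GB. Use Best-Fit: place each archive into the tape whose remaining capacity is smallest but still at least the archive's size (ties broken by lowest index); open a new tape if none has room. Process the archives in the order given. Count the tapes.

tape 1: place A1 (388 GB), 12 GB left
tape 2: place A2 (42 GB), 358 GB left
tape 2: place A3 (156 GB), 202 GB left
tape 3: place A4 (324 GB), 76 GB left
tape 2: place A5 (125 GB), 77 GB left
tape 4: place A6 (381 GB), 19 GB left
tape 5: place A7 (98 GB), 302 GB left
tape 5: place A8 (115 GB), 187 GB left
tape 3: place A9 (43 GB), 33 GB left
tape 6: place A10 (234 GB), 166 GB left
tape 7: place A11 (297 GB), 103 GB left
tape 2: place A12 (53 GB), 24 GB left
tape 7: place A13 (87 GB), 16 GB left
tape 6: place A14 (157 GB), 9 GB left
tape 8: place A15 (392 GB), 8 GB left
tape 9: place A16 (259 GB), 141 GB left
tape 10: place A17 (367 GB), 33 GB left

10 tapes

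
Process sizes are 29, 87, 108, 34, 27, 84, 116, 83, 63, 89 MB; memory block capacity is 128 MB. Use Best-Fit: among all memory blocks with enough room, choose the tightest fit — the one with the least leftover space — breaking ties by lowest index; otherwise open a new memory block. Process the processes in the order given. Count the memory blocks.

7 memory blocks

memory block 1: place 29 MB, 99 MB left
memory block 1: place 87 MB, 12 MB left
memory block 2: place 108 MB, 20 MB left
memory block 3: place 34 MB, 94 MB left
memory block 3: place 27 MB, 67 MB left
memory block 4: place 84 MB, 44 MB left
memory block 5: place 116 MB, 12 MB left
memory block 6: place 83 MB, 45 MB left
memory block 3: place 63 MB, 4 MB left
memory block 7: place 89 MB, 39 MB left
Final memory blocks: [29,87] [108] [34,27,63] [84] [116] [83] [89].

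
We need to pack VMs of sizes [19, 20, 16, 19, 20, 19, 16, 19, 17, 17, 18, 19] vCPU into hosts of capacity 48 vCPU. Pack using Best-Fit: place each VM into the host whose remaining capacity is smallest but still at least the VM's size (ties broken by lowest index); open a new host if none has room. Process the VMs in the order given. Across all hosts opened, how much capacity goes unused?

Put 19 vCPU in host 1; 29 vCPU remain.
Put 20 vCPU in host 1; 9 vCPU remain.
Put 16 vCPU in host 2; 32 vCPU remain.
Put 19 vCPU in host 2; 13 vCPU remain.
Put 20 vCPU in host 3; 28 vCPU remain.
Put 19 vCPU in host 3; 9 vCPU remain.
Put 16 vCPU in host 4; 32 vCPU remain.
Put 19 vCPU in host 4; 13 vCPU remain.
Put 17 vCPU in host 5; 31 vCPU remain.
Put 17 vCPU in host 5; 14 vCPU remain.
Put 18 vCPU in host 6; 30 vCPU remain.
Put 19 vCPU in host 6; 11 vCPU remain.
6 hosts × 48 vCPU = 288 vCPU; used 219 vCPU; unused 69 vCPU.

69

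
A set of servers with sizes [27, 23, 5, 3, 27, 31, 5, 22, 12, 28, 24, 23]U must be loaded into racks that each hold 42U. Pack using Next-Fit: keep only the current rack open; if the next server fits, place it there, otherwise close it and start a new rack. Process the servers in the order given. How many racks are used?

rack 1: place 27U, 15U left
rack 2: place 23U, 19U left
rack 2: place 5U, 14U left
rack 2: place 3U, 11U left
rack 3: place 27U, 15U left
rack 4: place 31U, 11U left
rack 4: place 5U, 6U left
rack 5: place 22U, 20U left
rack 5: place 12U, 8U left
rack 6: place 28U, 14U left
rack 7: place 24U, 18U left
rack 8: place 23U, 19U left
Final racks: [27] [23,5,3] [27] [31,5] [22,12] [28] [24] [23].

8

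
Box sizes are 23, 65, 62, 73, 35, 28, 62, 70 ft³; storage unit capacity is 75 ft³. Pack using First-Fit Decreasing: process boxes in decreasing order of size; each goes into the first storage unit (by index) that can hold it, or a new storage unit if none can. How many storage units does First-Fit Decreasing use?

7

Sorted descending: 73, 70, 65, 62, 62, 35, 28, 23.
73 ft³ → storage unit 1 (remaining 2 ft³)
70 ft³ → storage unit 2 (remaining 5 ft³)
65 ft³ → storage unit 3 (remaining 10 ft³)
62 ft³ → storage unit 4 (remaining 13 ft³)
62 ft³ → storage unit 5 (remaining 13 ft³)
35 ft³ → storage unit 6 (remaining 40 ft³)
28 ft³ → storage unit 6 (remaining 12 ft³)
23 ft³ → storage unit 7 (remaining 52 ft³)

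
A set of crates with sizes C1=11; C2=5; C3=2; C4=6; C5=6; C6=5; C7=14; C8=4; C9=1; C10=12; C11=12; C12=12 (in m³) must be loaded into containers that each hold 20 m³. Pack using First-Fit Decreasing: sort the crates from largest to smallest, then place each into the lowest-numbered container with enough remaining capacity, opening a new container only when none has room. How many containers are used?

Sorted descending: 14, 12, 12, 12, 11, 6, 6, 5, 5, 4, 2, 1.
Put 14 m³ in container 1; 6 m³ remain.
Put 12 m³ in container 2; 8 m³ remain.
Put 12 m³ in container 3; 8 m³ remain.
Put 12 m³ in container 4; 8 m³ remain.
Put 11 m³ in container 5; 9 m³ remain.
Put 6 m³ in container 1; 0 m³ remain.
Put 6 m³ in container 2; 2 m³ remain.
Put 5 m³ in container 3; 3 m³ remain.
Put 5 m³ in container 4; 3 m³ remain.
Put 4 m³ in container 5; 5 m³ remain.
Put 2 m³ in container 2; 0 m³ remain.
Put 1 m³ in container 3; 2 m³ remain.
Final containers: [14,6] [12,6,2] [12,5,1] [12,5] [11,4].

5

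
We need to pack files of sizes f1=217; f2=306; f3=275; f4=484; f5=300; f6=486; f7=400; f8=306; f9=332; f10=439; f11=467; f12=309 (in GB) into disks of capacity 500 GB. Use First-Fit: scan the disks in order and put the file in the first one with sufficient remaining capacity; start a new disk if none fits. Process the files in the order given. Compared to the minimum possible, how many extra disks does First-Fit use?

0

First-Fit: [217,275] [306] [484] [300] [486] [400] [306] [332] [439] [467] [309] → 11 disks.
11 files exceed 250 GB (half the capacity), and no two of those can share a disk, so at least 11 disks are needed.
So 11 is already optimal.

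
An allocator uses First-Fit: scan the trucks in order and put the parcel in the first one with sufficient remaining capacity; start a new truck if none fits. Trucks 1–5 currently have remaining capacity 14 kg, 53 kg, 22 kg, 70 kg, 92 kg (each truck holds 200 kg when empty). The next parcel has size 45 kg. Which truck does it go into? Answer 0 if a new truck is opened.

Trucks with room: truck 2 (53 kg), truck 4 (70 kg), truck 5 (92 kg).
The first with room is truck 2.

2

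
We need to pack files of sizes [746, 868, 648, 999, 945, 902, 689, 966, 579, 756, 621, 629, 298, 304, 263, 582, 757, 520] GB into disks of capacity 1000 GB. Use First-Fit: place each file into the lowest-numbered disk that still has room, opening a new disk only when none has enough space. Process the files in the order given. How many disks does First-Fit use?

15

disk 1: place 746 GB, 254 GB left
disk 2: place 868 GB, 132 GB left
disk 3: place 648 GB, 352 GB left
disk 4: place 999 GB, 1 GB left
disk 5: place 945 GB, 55 GB left
disk 6: place 902 GB, 98 GB left
disk 7: place 689 GB, 311 GB left
disk 8: place 966 GB, 34 GB left
disk 9: place 579 GB, 421 GB left
disk 10: place 756 GB, 244 GB left
disk 11: place 621 GB, 379 GB left
disk 12: place 629 GB, 371 GB left
disk 3: place 298 GB, 54 GB left
disk 7: place 304 GB, 7 GB left
disk 9: place 263 GB, 158 GB left
disk 13: place 582 GB, 418 GB left
disk 14: place 757 GB, 243 GB left
disk 15: place 520 GB, 480 GB left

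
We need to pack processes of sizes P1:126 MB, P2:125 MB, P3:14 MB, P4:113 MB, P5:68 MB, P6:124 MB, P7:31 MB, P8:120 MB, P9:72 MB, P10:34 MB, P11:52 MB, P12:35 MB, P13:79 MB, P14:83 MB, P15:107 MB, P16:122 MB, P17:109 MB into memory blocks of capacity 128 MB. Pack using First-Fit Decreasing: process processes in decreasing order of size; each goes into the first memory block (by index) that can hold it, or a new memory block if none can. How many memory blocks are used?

Sorted descending: 126, 125, 124, 122, 120, 113, 109, 107, 83, 79, 72, 68, 52, 35, 34, 31, 14.
126 MB → memory block 1 (remaining 2 MB)
125 MB → memory block 2 (remaining 3 MB)
124 MB → memory block 3 (remaining 4 MB)
122 MB → memory block 4 (remaining 6 MB)
120 MB → memory block 5 (remaining 8 MB)
113 MB → memory block 6 (remaining 15 MB)
109 MB → memory block 7 (remaining 19 MB)
107 MB → memory block 8 (remaining 21 MB)
83 MB → memory block 9 (remaining 45 MB)
79 MB → memory block 10 (remaining 49 MB)
72 MB → memory block 11 (remaining 56 MB)
68 MB → memory block 12 (remaining 60 MB)
52 MB → memory block 11 (remaining 4 MB)
35 MB → memory block 9 (remaining 10 MB)
34 MB → memory block 10 (remaining 15 MB)
31 MB → memory block 12 (remaining 29 MB)
14 MB → memory block 6 (remaining 1 MB)

12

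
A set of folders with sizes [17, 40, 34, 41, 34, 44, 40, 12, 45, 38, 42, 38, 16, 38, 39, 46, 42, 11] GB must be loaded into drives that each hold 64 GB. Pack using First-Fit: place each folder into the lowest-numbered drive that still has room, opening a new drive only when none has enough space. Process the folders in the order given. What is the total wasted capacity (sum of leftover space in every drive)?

drive 1: place 17 GB, 47 GB left
drive 1: place 40 GB, 7 GB left
drive 2: place 34 GB, 30 GB left
drive 3: place 41 GB, 23 GB left
drive 4: place 34 GB, 30 GB left
drive 5: place 44 GB, 20 GB left
drive 6: place 40 GB, 24 GB left
drive 2: place 12 GB, 18 GB left
drive 7: place 45 GB, 19 GB left
drive 8: place 38 GB, 26 GB left
drive 9: place 42 GB, 22 GB left
drive 10: place 38 GB, 26 GB left
drive 2: place 16 GB, 2 GB left
drive 11: place 38 GB, 26 GB left
drive 12: place 39 GB, 25 GB left
drive 13: place 46 GB, 18 GB left
drive 14: place 42 GB, 22 GB left
drive 3: place 11 GB, 12 GB left
14 drives × 64 GB = 896 GB; used 617 GB; unused 279 GB.

279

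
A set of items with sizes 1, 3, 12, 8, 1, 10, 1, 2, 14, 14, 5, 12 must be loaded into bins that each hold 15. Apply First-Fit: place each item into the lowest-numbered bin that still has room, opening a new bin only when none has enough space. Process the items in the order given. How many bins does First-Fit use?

Put 1 in bin 1; 14 remain.
Put 3 in bin 1; 11 remain.
Put 12 in bin 2; 3 remain.
Put 8 in bin 1; 3 remain.
Put 1 in bin 1; 2 remain.
Put 10 in bin 3; 5 remain.
Put 1 in bin 1; 1 remain.
Put 2 in bin 2; 1 remain.
Put 14 in bin 4; 1 remain.
Put 14 in bin 5; 1 remain.
Put 5 in bin 3; 0 remain.
Put 12 in bin 6; 3 remain.
Final bins: [1,3,8,1,1] [12,2] [10,5] [14] [14] [12].

6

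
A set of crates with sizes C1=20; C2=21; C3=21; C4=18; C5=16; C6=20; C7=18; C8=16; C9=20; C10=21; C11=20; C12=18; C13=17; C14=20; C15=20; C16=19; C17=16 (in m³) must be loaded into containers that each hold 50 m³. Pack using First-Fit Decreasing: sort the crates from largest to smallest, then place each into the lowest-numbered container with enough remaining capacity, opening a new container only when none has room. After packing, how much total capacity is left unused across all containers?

79

Sorted descending: 21, 21, 21, 20, 20, 20, 20, 20, 20, 19, 18, 18, 18, 17, 16, 16, 16.
Put 21 m³ in container 1; 29 m³ remain.
Put 21 m³ in container 1; 8 m³ remain.
Put 21 m³ in container 2; 29 m³ remain.
Put 20 m³ in container 2; 9 m³ remain.
Put 20 m³ in container 3; 30 m³ remain.
Put 20 m³ in container 3; 10 m³ remain.
Put 20 m³ in container 4; 30 m³ remain.
Put 20 m³ in container 4; 10 m³ remain.
Put 20 m³ in container 5; 30 m³ remain.
Put 19 m³ in container 5; 11 m³ remain.
Put 18 m³ in container 6; 32 m³ remain.
Put 18 m³ in container 6; 14 m³ remain.
Put 18 m³ in container 7; 32 m³ remain.
Put 17 m³ in container 7; 15 m³ remain.
Put 16 m³ in container 8; 34 m³ remain.
Put 16 m³ in container 8; 18 m³ remain.
Put 16 m³ in container 8; 2 m³ remain.
8 containers × 50 m³ = 400 m³; used 321 m³; unused 79 m³.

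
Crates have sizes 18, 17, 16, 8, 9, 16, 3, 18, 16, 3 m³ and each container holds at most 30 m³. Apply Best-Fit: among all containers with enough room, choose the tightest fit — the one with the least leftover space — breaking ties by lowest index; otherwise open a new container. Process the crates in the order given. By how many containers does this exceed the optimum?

0

Best-Fit: [18,8,3] [17,9,3] [16] [16] [18] [16] → 6 containers.
6 crates exceed 15 m³ (half the capacity), and no two of those can share a container, so at least 6 containers are needed.
So 6 is already optimal.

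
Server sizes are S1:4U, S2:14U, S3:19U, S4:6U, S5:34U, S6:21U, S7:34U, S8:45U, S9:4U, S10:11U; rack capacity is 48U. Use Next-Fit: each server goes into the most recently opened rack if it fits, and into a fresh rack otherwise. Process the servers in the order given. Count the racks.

Put S1 (4U) in rack 1; 44U remain.
Put S2 (14U) in rack 1; 30U remain.
Put S3 (19U) in rack 1; 11U remain.
Put S4 (6U) in rack 1; 5U remain.
Put S5 (34U) in rack 2; 14U remain.
Put S6 (21U) in rack 3; 27U remain.
Put S7 (34U) in rack 4; 14U remain.
Put S8 (45U) in rack 5; 3U remain.
Put S9 (4U) in rack 6; 44U remain.
Put S10 (11U) in rack 6; 33U remain.
Final racks: [4,14,19,6] [34] [21] [34] [45] [4,11].

6 racks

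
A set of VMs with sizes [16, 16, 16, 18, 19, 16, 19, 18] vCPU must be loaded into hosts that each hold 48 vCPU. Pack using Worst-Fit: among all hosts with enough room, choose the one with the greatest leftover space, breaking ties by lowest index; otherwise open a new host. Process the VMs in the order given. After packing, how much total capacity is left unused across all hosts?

host 1: place 16 vCPU, 32 vCPU left
host 1: place 16 vCPU, 16 vCPU left
host 1: place 16 vCPU, 0 vCPU left
host 2: place 18 vCPU, 30 vCPU left
host 2: place 19 vCPU, 11 vCPU left
host 3: place 16 vCPU, 32 vCPU left
host 3: place 19 vCPU, 13 vCPU left
host 4: place 18 vCPU, 30 vCPU left
4 hosts × 48 vCPU = 192 vCPU; used 138 vCPU; unused 54 vCPU.

54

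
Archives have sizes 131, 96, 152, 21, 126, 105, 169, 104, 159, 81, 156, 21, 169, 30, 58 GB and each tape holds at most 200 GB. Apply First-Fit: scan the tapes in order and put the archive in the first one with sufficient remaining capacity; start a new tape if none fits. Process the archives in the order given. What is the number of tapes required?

9 tapes

tape 1: place 131 GB, 69 GB left
tape 2: place 96 GB, 104 GB left
tape 3: place 152 GB, 48 GB left
tape 1: place 21 GB, 48 GB left
tape 4: place 126 GB, 74 GB left
tape 5: place 105 GB, 95 GB left
tape 6: place 169 GB, 31 GB left
tape 2: place 104 GB, 0 GB left
tape 7: place 159 GB, 41 GB left
tape 5: place 81 GB, 14 GB left
tape 8: place 156 GB, 44 GB left
tape 1: place 21 GB, 27 GB left
tape 9: place 169 GB, 31 GB left
tape 3: place 30 GB, 18 GB left
tape 4: place 58 GB, 16 GB left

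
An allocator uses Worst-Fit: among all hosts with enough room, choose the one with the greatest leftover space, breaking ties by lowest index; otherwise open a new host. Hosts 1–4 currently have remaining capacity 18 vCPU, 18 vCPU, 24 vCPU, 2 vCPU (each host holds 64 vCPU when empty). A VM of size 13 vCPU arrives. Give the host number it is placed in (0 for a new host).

3

Hosts with room: host 1 (18 vCPU), host 2 (18 vCPU), host 3 (24 vCPU).
Most room is host 3 with 24 vCPU free.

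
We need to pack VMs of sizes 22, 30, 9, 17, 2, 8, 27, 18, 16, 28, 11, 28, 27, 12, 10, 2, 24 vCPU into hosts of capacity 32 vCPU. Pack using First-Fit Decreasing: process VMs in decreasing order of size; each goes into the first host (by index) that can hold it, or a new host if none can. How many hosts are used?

10 hosts

Sorted descending: 30, 28, 28, 27, 27, 24, 22, 18, 17, 16, 12, 11, 10, 9, 8, 2, 2.
30 vCPU → host 1 (remaining 2 vCPU)
28 vCPU → host 2 (remaining 4 vCPU)
28 vCPU → host 3 (remaining 4 vCPU)
27 vCPU → host 4 (remaining 5 vCPU)
27 vCPU → host 5 (remaining 5 vCPU)
24 vCPU → host 6 (remaining 8 vCPU)
22 vCPU → host 7 (remaining 10 vCPU)
18 vCPU → host 8 (remaining 14 vCPU)
17 vCPU → host 9 (remaining 15 vCPU)
16 vCPU → host 10 (remaining 16 vCPU)
12 vCPU → host 8 (remaining 2 vCPU)
11 vCPU → host 9 (remaining 4 vCPU)
10 vCPU → host 7 (remaining 0 vCPU)
9 vCPU → host 10 (remaining 7 vCPU)
8 vCPU → host 6 (remaining 0 vCPU)
2 vCPU → host 1 (remaining 0 vCPU)
2 vCPU → host 2 (remaining 2 vCPU)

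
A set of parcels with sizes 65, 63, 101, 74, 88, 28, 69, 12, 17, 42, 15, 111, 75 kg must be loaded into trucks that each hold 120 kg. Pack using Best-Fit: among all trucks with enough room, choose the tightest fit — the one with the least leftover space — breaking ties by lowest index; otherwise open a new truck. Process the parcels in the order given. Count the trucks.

8

truck 1: place 65 kg, 55 kg left
truck 2: place 63 kg, 57 kg left
truck 3: place 101 kg, 19 kg left
truck 4: place 74 kg, 46 kg left
truck 5: place 88 kg, 32 kg left
truck 5: place 28 kg, 4 kg left
truck 6: place 69 kg, 51 kg left
truck 3: place 12 kg, 7 kg left
truck 4: place 17 kg, 29 kg left
truck 6: place 42 kg, 9 kg left
truck 4: place 15 kg, 14 kg left
truck 7: place 111 kg, 9 kg left
truck 8: place 75 kg, 45 kg left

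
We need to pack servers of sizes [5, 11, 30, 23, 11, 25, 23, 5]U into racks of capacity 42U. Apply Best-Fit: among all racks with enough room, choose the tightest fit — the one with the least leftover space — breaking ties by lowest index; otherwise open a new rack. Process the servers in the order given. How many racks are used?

4

5U → rack 1 (remaining 37U)
11U → rack 1 (remaining 26U)
30U → rack 2 (remaining 12U)
23U → rack 1 (remaining 3U)
11U → rack 2 (remaining 1U)
25U → rack 3 (remaining 17U)
23U → rack 4 (remaining 19U)
5U → rack 3 (remaining 12U)
Final racks: [5,11,23] [30,11] [25,5] [23].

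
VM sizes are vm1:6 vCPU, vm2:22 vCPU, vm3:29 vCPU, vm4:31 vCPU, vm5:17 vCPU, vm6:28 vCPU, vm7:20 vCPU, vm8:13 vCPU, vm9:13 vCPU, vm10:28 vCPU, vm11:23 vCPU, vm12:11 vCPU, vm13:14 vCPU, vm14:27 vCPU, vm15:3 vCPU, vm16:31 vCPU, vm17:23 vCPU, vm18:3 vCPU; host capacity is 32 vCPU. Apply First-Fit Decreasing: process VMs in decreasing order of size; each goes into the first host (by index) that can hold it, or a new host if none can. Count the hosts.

12

Sorted descending: 31, 31, 29, 28, 28, 27, 23, 23, 22, 20, 17, 14, 13, 13, 11, 6, 3, 3.
Put 31 vCPU in host 1; 1 vCPU remain.
Put 31 vCPU in host 2; 1 vCPU remain.
Put 29 vCPU in host 3; 3 vCPU remain.
Put 28 vCPU in host 4; 4 vCPU remain.
Put 28 vCPU in host 5; 4 vCPU remain.
Put 27 vCPU in host 6; 5 vCPU remain.
Put 23 vCPU in host 7; 9 vCPU remain.
Put 23 vCPU in host 8; 9 vCPU remain.
Put 22 vCPU in host 9; 10 vCPU remain.
Put 20 vCPU in host 10; 12 vCPU remain.
Put 17 vCPU in host 11; 15 vCPU remain.
Put 14 vCPU in host 11; 1 vCPU remain.
Put 13 vCPU in host 12; 19 vCPU remain.
Put 13 vCPU in host 12; 6 vCPU remain.
Put 11 vCPU in host 10; 1 vCPU remain.
Put 6 vCPU in host 7; 3 vCPU remain.
Put 3 vCPU in host 3; 0 vCPU remain.
Put 3 vCPU in host 4; 1 vCPU remain.
Final hosts: [31] [31] [29,3] [28,3] [28] [27] [23,6] [23] [22] [20,11] [17,14] [13,13].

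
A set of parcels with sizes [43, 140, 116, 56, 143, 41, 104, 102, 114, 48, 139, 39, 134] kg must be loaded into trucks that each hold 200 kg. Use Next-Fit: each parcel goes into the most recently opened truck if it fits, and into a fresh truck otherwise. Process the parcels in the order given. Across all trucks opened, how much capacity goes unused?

381

43 kg → truck 1 (remaining 157 kg)
140 kg → truck 1 (remaining 17 kg)
116 kg → truck 2 (remaining 84 kg)
56 kg → truck 2 (remaining 28 kg)
143 kg → truck 3 (remaining 57 kg)
41 kg → truck 3 (remaining 16 kg)
104 kg → truck 4 (remaining 96 kg)
102 kg → truck 5 (remaining 98 kg)
114 kg → truck 6 (remaining 86 kg)
48 kg → truck 6 (remaining 38 kg)
139 kg → truck 7 (remaining 61 kg)
39 kg → truck 7 (remaining 22 kg)
134 kg → truck 8 (remaining 66 kg)
8 trucks × 200 kg = 1600 kg; used 1219 kg; unused 381 kg.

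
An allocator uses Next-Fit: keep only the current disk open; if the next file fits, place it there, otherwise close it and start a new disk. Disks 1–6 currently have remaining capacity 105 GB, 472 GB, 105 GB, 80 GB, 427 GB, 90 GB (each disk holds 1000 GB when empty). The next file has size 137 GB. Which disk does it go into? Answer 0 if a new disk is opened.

Next-Fit only looks at disk 6, which has 90 GB free.
137 GB does not fit, so a new disk is opened.

0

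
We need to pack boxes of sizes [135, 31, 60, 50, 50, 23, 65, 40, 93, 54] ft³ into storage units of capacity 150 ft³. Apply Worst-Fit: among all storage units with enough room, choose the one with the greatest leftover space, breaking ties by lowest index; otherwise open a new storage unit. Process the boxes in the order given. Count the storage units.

5

Put 135 ft³ in storage unit 1; 15 ft³ remain.
Put 31 ft³ in storage unit 2; 119 ft³ remain.
Put 60 ft³ in storage unit 2; 59 ft³ remain.
Put 50 ft³ in storage unit 2; 9 ft³ remain.
Put 50 ft³ in storage unit 3; 100 ft³ remain.
Put 23 ft³ in storage unit 3; 77 ft³ remain.
Put 65 ft³ in storage unit 3; 12 ft³ remain.
Put 40 ft³ in storage unit 4; 110 ft³ remain.
Put 93 ft³ in storage unit 4; 17 ft³ remain.
Put 54 ft³ in storage unit 5; 96 ft³ remain.
Final storage units: [135] [31,60,50] [50,23,65] [40,93] [54].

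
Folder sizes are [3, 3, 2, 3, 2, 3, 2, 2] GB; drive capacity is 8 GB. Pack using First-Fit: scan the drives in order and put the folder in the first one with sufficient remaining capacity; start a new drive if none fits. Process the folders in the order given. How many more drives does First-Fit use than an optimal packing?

First-Fit: [3,3,2] [3,2,3] [2,2] → 3 drives.
Total size 20 GB; any packing needs at least ⌈20/8⌉ = 3 drives.
So 3 is already optimal.

0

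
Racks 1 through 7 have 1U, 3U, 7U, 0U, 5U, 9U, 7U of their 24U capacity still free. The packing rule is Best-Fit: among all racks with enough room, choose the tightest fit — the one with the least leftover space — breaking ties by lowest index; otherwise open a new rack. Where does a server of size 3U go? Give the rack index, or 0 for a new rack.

2

Racks with room: rack 2 (3U), rack 3 (7U), rack 5 (5U), rack 6 (9U), rack 7 (7U).
Tightest fit is rack 2 with 3U free.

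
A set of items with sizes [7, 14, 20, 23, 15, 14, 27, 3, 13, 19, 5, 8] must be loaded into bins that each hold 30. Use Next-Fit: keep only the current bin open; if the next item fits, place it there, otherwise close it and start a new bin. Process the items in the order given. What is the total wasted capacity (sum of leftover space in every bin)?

bin 1: place 7, 23 left
bin 1: place 14, 9 left
bin 2: place 20, 10 left
bin 3: place 23, 7 left
bin 4: place 15, 15 left
bin 4: place 14, 1 left
bin 5: place 27, 3 left
bin 5: place 3, 0 left
bin 6: place 13, 17 left
bin 7: place 19, 11 left
bin 7: place 5, 6 left
bin 8: place 8, 22 left
8 bins × 30 = 240; used 168; unused 72.

72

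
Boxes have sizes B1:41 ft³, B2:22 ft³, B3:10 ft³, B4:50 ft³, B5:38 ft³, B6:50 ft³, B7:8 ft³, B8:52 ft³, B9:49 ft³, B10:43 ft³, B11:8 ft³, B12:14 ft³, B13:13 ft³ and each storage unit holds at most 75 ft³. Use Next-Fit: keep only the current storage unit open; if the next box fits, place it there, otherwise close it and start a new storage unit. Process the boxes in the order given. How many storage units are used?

8

Put B1 (41 ft³) in storage unit 1; 34 ft³ remain.
Put B2 (22 ft³) in storage unit 1; 12 ft³ remain.
Put B3 (10 ft³) in storage unit 1; 2 ft³ remain.
Put B4 (50 ft³) in storage unit 2; 25 ft³ remain.
Put B5 (38 ft³) in storage unit 3; 37 ft³ remain.
Put B6 (50 ft³) in storage unit 4; 25 ft³ remain.
Put B7 (8 ft³) in storage unit 4; 17 ft³ remain.
Put B8 (52 ft³) in storage unit 5; 23 ft³ remain.
Put B9 (49 ft³) in storage unit 6; 26 ft³ remain.
Put B10 (43 ft³) in storage unit 7; 32 ft³ remain.
Put B11 (8 ft³) in storage unit 7; 24 ft³ remain.
Put B12 (14 ft³) in storage unit 7; 10 ft³ remain.
Put B13 (13 ft³) in storage unit 8; 62 ft³ remain.
Final storage units: [41,22,10] [50] [38] [50,8] [52] [49] [43,8,14] [13].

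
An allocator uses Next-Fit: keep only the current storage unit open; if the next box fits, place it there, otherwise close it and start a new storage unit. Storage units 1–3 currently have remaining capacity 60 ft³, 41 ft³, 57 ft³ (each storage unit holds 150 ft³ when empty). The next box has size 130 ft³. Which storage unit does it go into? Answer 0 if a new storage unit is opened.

0

Next-Fit only looks at storage unit 3, which has 57 ft³ free.
130 ft³ does not fit, so a new storage unit is opened.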